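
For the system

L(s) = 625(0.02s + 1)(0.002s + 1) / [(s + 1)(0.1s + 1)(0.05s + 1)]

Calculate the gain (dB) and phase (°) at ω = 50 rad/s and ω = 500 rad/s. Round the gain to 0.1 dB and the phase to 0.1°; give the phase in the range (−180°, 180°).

At ω = 50 rad/s:
zero (1 + j50·0.02) = 1 + j1 → |·| ≈ 1.4142, ∠ ≈ 45.00°
zero (1 + j50·0.002) = 1 + j0.1 → |·| ≈ 1.005, ∠ ≈ 5.71°
pole (1 + j50·1) = 1 + j50 → |·| ≈ 50.01, ∠ ≈ 88.85°
pole (1 + j50·0.1) = 1 + j5 → |·| ≈ 5.099, ∠ ≈ 78.69°
pole (1 + j50·0.05) = 1 + j2.5 → |·| ≈ 2.6926, ∠ ≈ 68.20°
|L| = 625 · 1.4142 · 1.005 / (50.01 · 5.099 · 2.6926) ≈ 1.2937
Gain = 20 log₁₀(1.2937) ≈ 2.24 dB
∠L = (45.00° + 5.71°) − (88.85° + 78.69° + 68.20°) = -185.03° ≡ 174.97° (principal value)

At ω = 500 rad/s:
zero (1 + j500·0.02) = 1 + j10 → |·| ≈ 10.05, ∠ ≈ 84.29°
zero (1 + j500·0.002) = 1 + j1 → |·| ≈ 1.4142, ∠ ≈ 45.00°
pole (1 + j500·1) = 1 + j500 → |·| ≈ 500, ∠ ≈ 89.89°
pole (1 + j500·0.1) = 1 + j50 → |·| ≈ 50.01, ∠ ≈ 88.85°
pole (1 + j500·0.05) = 1 + j25 → |·| ≈ 25.02, ∠ ≈ 87.71°
|L| = 625 · 10.05 · 1.4142 / (500 · 50.01 · 25.02) ≈ 0.014199
Gain = 20 log₁₀(0.014199) ≈ -36.95 dB
∠L = (84.29° + 45.00°) − (89.89° + 88.85° + 87.71°) = -137.16°

ω = 50: 2.2 dB, 175.0°; ω = 500: -37.0 dB, -137.2°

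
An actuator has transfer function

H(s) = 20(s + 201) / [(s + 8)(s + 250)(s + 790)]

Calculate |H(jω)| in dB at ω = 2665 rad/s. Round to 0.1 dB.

-111.4 dB

At s = jω = j2665:
zero (s+201): 201 + j2665 → |·| = √(201²+2665²) = √7142626 ≈ 2672.6, ∠ = arctan(2665/201) ≈ 85.69°
pole (s+8): 8 + j2665 → |·| = √(8²+2665²) = √7102289 ≈ 2665, ∠ = arctan(2665/8) ≈ 89.83°
pole (s+250): 250 + j2665 → |·| = √(250²+2665²) = √7164725 ≈ 2676.7, ∠ = arctan(2665/250) ≈ 84.64°
pole (s+790): 790 + j2665 → |·| = √(790²+2665²) = √7726325 ≈ 2779.6, ∠ = arctan(2665/790) ≈ 73.49°
|H| = 20 · 2672.6 / 1.9828e+10 ≈ 2.6958e-06
Gain = 20 log₁₀(2.6958e-06) ≈ -111.39 dB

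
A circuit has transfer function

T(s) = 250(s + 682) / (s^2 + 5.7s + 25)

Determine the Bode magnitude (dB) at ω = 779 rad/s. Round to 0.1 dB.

At s = jω = j779:
zero (s+682): 682 + j779 → |·| = √(682²+779²) = √1071965 ≈ 1035.4, ∠ = arctan(779/682) ≈ 48.80°
quadratic: (j779)² + 5.7·j779 + 25 = -606816 + j4440.3 → |·| ≈ 6.0683e+05, ∠ ≈ 179.58°
|T| = 250 · 1035.4 / 6.0683e+05 ≈ 0.42656
Gain = 20 log₁₀(0.42656) ≈ -7.40 dB

-7.4 dB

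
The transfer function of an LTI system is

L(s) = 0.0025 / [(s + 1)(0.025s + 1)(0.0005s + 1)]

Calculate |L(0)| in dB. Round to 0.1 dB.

L(0) = 0.0025 · 1 / 1 = 0.0025
20 log₁₀(0.0025) ≈ -52.04 dB

-52.0 dB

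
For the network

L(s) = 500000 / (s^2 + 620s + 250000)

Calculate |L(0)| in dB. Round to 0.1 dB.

L(0) = 500000 / 250000 = 2
20 log₁₀(2) ≈ 6.02 dB

6.0 dB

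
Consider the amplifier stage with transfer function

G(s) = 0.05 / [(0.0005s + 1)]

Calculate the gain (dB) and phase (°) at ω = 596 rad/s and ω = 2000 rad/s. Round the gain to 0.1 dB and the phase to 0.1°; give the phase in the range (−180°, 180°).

At ω = 596 rad/s:
pole (1 + j596·0.0005) = 1 + j0.298 → |·| ≈ 1.0435, ∠ ≈ 16.59°
|G| = 0.05 · 1 / (1.0435) ≈ 0.047916
Gain = 20 log₁₀(0.047916) ≈ -26.39 dB
∠G = (0°) − (16.59°) = -16.59°

At ω = 2000 rad/s:
pole (1 + j2000·0.0005) = 1 + j1 → |·| ≈ 1.4142, ∠ ≈ 45.00°
|G| = 0.05 · 1 / (1.4142) ≈ 0.035356
Gain = 20 log₁₀(0.035356) ≈ -29.03 dB
∠G = (0°) − (45.00°) = -45.00°

ω = 596: -26.4 dB, -16.6°; ω = 2000: -29.0 dB, -45.0°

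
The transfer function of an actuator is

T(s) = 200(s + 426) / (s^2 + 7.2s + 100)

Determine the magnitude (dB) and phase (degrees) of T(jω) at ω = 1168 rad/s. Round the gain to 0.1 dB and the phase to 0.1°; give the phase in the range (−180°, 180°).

At s = jω = j1168:
zero (s+426): 426 + j1168 → |·| = √(426²+1168²) = √1545700 ≈ 1243.3, ∠ = arctan(1168/426) ≈ 69.96°
quadratic: (j1168)² + 7.2·j1168 + 100 = -1364124 + j8409.6 → |·| ≈ 1.3641e+06, ∠ ≈ 179.65°
|T| = 200 · 1243.3 / 1.3641e+06 ≈ 0.18229
Gain = 20 log₁₀(0.18229) ≈ -14.78 dB
∠T = 69.96° − 179.65° = -109.69°

-14.8 dB, -109.7°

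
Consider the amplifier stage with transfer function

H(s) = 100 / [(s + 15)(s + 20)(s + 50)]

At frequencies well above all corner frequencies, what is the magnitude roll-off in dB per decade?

Each pole contributes −20 dB/decade at high frequency; each zero contributes +20 dB/decade.
Net: 0 zero(s) − 3 pole(s) → -60 dB/decade.

-60 dB/decade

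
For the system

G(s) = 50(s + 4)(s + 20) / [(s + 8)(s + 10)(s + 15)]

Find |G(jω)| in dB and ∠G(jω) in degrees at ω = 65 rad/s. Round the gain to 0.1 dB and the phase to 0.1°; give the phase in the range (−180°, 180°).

-2.3 dB, -81.9°

At s = jω = j65:
zero (s+4): 4 + j65 → |·| = √(4²+65²) = √4241 ≈ 65.123, ∠ = arctan(65/4) ≈ 86.48°
zero (s+20): 20 + j65 → |·| = √(20²+65²) = √4625 ≈ 68.007, ∠ = arctan(65/20) ≈ 72.90°
pole (s+8): 8 + j65 → |·| = √(8²+65²) = √4289 ≈ 65.49, ∠ = arctan(65/8) ≈ 82.98°
pole (s+10): 10 + j65 → |·| = √(10²+65²) = √4325 ≈ 65.765, ∠ = arctan(65/10) ≈ 81.25°
pole (s+15): 15 + j65 → |·| = √(15²+65²) = √4450 ≈ 66.708, ∠ = arctan(65/15) ≈ 77.01°
|G| = 50 · 4428.8 / 2.8731e+05 ≈ 0.77074
Gain = 20 log₁₀(0.77074) ≈ -2.26 dB
∠G = 159.38° − 241.24° = -81.86°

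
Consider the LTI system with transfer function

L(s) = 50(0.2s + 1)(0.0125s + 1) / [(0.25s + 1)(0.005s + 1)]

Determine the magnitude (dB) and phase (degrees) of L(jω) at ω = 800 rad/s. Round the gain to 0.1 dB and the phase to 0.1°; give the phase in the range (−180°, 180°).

39.8 dB, 8.3°

At ω = 800 rad/s:
zero (1 + j800·0.2) = 1 + j160 → |·| ≈ 160, ∠ ≈ 89.64°
zero (1 + j800·0.0125) = 1 + j10 → |·| ≈ 10.05, ∠ ≈ 84.29°
pole (1 + j800·0.25) = 1 + j200 → |·| ≈ 200, ∠ ≈ 89.71°
pole (1 + j800·0.005) = 1 + j4 → |·| ≈ 4.1231, ∠ ≈ 75.96°
|L| = 50 · 160 · 10.05 / (200 · 4.1231) ≈ 97.499
Gain = 20 log₁₀(97.499) ≈ 39.78 dB
∠L = (89.64° + 84.29°) − (89.71° + 75.96°) = 8.26°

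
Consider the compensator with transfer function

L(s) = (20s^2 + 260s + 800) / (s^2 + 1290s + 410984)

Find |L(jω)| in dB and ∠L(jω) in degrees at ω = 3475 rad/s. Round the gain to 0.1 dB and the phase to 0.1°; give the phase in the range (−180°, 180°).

25.7 dB, 20.8°

Substitute s = j3475:
Numerator: 20(j3475)^2 + 260(j3475) + 800 = -241511700 + j903500
Denominator: (j3475)^2 + 1290(j3475) + 410984 = -11664641 + j4482750
|N| = √(241511700² + 903500²) ≈ 2.4151e+08, ∠N ≈ 179.79°
|D| = √(11664641² + 4482750²) ≈ 1.2496e+07, ∠D ≈ 158.98°
|L| = 2.4151e+08 / 1.2496e+07 ≈ 19.327
Gain = 20 log₁₀(19.327) ≈ 25.72 dB
∠L = 179.79° − 158.98° = 20.81°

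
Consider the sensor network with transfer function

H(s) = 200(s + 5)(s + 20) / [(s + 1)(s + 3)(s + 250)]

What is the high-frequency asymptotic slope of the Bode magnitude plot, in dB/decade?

-20 dB/decade

Each pole contributes −20 dB/decade at high frequency; each zero contributes +20 dB/decade.
Net: 2 zero(s) − 3 pole(s) → -20 dB/decade.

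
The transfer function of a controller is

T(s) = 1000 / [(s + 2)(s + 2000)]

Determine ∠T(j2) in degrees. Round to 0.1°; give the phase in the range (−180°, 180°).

At s = jω = j2:
pole (s+2): 2 + j2 → |·| = √(2²+2²) = √8 ≈ 2.8284, ∠ = arctan(2/2) ≈ 45.00°
pole (s+2000): 2000 + j2 → |·| = √(2000²+2²) = √4000004 ≈ 2000, ∠ = arctan(2/2000) ≈ 0.06°
∠T = 0.00° − 45.06° = -45.06°

-45.1°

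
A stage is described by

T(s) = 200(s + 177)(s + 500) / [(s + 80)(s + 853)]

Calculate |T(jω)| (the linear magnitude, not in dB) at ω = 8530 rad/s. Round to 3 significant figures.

At s = jω = j8530:
zero (s+177): 177 + j8530 → |·| = √(177²+8530²) = √72792229 ≈ 8531.8, ∠ = arctan(8530/177) ≈ 88.81°
zero (s+500): 500 + j8530 → |·| = √(500²+8530²) = √73010900 ≈ 8544.6, ∠ = arctan(8530/500) ≈ 86.65°
pole (s+80): 80 + j8530 → |·| = √(80²+8530²) = √72767300 ≈ 8530.4, ∠ = arctan(8530/80) ≈ 89.46°
pole (s+853): 853 + j8530 → |·| = √(853²+8530²) = √73488509 ≈ 8572.5, ∠ = arctan(8530/853) ≈ 84.29°
|T| = 200 · 7.2901e+07 / 7.3127e+07 ≈ 199.38

199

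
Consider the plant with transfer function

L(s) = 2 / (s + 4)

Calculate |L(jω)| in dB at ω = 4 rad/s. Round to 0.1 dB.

At s = jω = j4:
pole (s+4): 4 + j4 → |·| = √(4²+4²) = √32 ≈ 5.6569, ∠ = arctan(4/4) ≈ 45.00°
|L| = 2 / 5.6569 ≈ 0.35355
Gain = 20 log₁₀(0.35355) ≈ -9.03 dB

-9.0 dB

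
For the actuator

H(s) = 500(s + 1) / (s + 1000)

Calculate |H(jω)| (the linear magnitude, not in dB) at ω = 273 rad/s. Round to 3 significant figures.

132

At s = jω = j273:
zero (s+1): 1 + j273 → |·| = √(1²+273²) = √74530 ≈ 273, ∠ = arctan(273/1) ≈ 89.79°
pole (s+1000): 1000 + j273 → |·| = √(1000²+273²) = √1074529 ≈ 1036.6, ∠ = arctan(273/1000) ≈ 15.27°
|H| = 500 · 273 / 1036.6 ≈ 131.68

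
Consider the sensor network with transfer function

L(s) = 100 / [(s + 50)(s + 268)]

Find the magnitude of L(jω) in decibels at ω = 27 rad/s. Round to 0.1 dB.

At s = jω = j27:
pole (s+50): 50 + j27 → |·| = √(50²+27²) = √3229 ≈ 56.824, ∠ = arctan(27/50) ≈ 28.37°
pole (s+268): 268 + j27 → |·| = √(268²+27²) = √72553 ≈ 269.36, ∠ = arctan(27/268) ≈ 5.75°
|L| = 100 / 15306 ≈ 0.0065334
Gain = 20 log₁₀(0.0065334) ≈ -43.70 dB

-43.7 dB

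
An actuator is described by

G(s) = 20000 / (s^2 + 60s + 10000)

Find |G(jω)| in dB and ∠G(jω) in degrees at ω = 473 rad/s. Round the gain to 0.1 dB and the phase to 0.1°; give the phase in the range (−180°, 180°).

-20.7 dB, -172.4°

At s = jω = j473:
quadratic: (j473)² + 60·j473 + 10000 = -213729 + j28380 → |·| ≈ 2.156e+05, ∠ ≈ 172.44°
|G| = 20000 / 2.156e+05 ≈ 0.092764
Gain = 20 log₁₀(0.092764) ≈ -20.65 dB
∠G = 0.00° − 172.44° = -172.44°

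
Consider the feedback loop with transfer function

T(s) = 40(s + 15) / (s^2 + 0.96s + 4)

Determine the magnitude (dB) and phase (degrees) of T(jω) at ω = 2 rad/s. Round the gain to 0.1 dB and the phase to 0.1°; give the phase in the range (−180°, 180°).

50.0 dB, -82.4°

At s = jω = j2:
zero (s+15): 15 + j2 → |·| = √(15²+2²) = √229 ≈ 15.133, ∠ = arctan(2/15) ≈ 7.59°
quadratic: (j2)² + 0.96·j2 + 4 = 0 + j1.92 → |·| ≈ 1.92, ∠ ≈ 90.00°
|T| = 40 · 15.133 / 1.92 ≈ 315.27
Gain = 20 log₁₀(315.27) ≈ 49.97 dB
∠T = 7.59° − 90.00° = -82.41°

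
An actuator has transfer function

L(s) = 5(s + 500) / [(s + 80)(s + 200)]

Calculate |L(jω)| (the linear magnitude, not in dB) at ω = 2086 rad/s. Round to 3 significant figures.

0.00245

At s = jω = j2086:
zero (s+500): 500 + j2086 → |·| = √(500²+2086²) = √4601396 ≈ 2145.1, ∠ = arctan(2086/500) ≈ 76.52°
pole (s+80): 80 + j2086 → |·| = √(80²+2086²) = √4357796 ≈ 2087.5, ∠ = arctan(2086/80) ≈ 87.80°
pole (s+200): 200 + j2086 → |·| = √(200²+2086²) = √4391396 ≈ 2095.6, ∠ = arctan(2086/200) ≈ 84.52°
|L| = 5 · 2145.1 / 4.3746e+06 ≈ 0.0024518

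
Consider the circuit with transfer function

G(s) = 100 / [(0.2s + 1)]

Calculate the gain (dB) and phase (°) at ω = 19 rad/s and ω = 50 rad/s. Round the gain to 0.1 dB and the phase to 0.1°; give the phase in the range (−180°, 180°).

At ω = 19 rad/s:
pole (1 + j19·0.2) = 1 + j3.8 → |·| ≈ 3.9294, ∠ ≈ 75.26°
|G| = 100 · 1 / (3.9294) ≈ 25.449
Gain = 20 log₁₀(25.449) ≈ 28.11 dB
∠G = (0°) − (75.26°) = -75.26°

At ω = 50 rad/s:
pole (1 + j50·0.2) = 1 + j10 → |·| ≈ 10.05, ∠ ≈ 84.29°
|G| = 100 · 1 / (10.05) ≈ 9.9502
Gain = 20 log₁₀(9.9502) ≈ 19.96 dB
∠G = (0°) − (84.29°) = -84.29°

ω = 19: 28.1 dB, -75.3°; ω = 50: 20.0 dB, -84.3°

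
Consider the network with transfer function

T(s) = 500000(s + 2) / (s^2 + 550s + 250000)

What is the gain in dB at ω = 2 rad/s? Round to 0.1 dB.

At s = jω = j2:
zero (s+2): 2 + j2 → |·| = √(2²+2²) = √8 ≈ 2.8284, ∠ = arctan(2/2) ≈ 45.00°
quadratic: (j2)² + 550·j2 + 250000 = 249996 + j1100 → |·| ≈ 2.5e+05, ∠ ≈ 0.25°
|T| = 500000 · 2.8284 / 2.5e+05 ≈ 5.6568
Gain = 20 log₁₀(5.6568) ≈ 15.05 dB

15.1 dB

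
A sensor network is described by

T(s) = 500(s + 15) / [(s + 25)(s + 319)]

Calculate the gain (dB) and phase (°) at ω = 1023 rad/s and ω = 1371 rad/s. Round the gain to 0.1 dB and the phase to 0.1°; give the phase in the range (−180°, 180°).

At s = jω = j1023:
zero (s+15): 15 + j1023 → |·| = √(15²+1023²) = √1046754 ≈ 1023.1, ∠ = arctan(1023/15) ≈ 89.16°
pole (s+25): 25 + j1023 → |·| = √(25²+1023²) = √1047154 ≈ 1023.3, ∠ = arctan(1023/25) ≈ 88.60°
pole (s+319): 319 + j1023 → |·| = √(319²+1023²) = √1148290 ≈ 1071.6, ∠ = arctan(1023/319) ≈ 72.68°
|T| = 500 · 1023.1 / 1.0966e+06 ≈ 0.46649
Gain = 20 log₁₀(0.46649) ≈ -6.62 dB
∠T = 89.16° − 161.28° = -72.12°

At s = jω = j1371:
zero (s+15): 15 + j1371 → |·| = √(15²+1371²) = √1879866 ≈ 1371.1, ∠ = arctan(1371/15) ≈ 89.37°
pole (s+25): 25 + j1371 → |·| = √(25²+1371²) = √1880266 ≈ 1371.2, ∠ = arctan(1371/25) ≈ 88.96°
pole (s+319): 319 + j1371 → |·| = √(319²+1371²) = √1981402 ≈ 1407.6, ∠ = arctan(1371/319) ≈ 76.90°
|T| = 500 · 1371.1 / 1.9301e+06 ≈ 0.35519
Gain = 20 log₁₀(0.35519) ≈ -8.99 dB
∠T = 89.37° − 165.86° = -76.49°

ω = 1023: -6.6 dB, -72.1°; ω = 1371: -9.0 dB, -76.5°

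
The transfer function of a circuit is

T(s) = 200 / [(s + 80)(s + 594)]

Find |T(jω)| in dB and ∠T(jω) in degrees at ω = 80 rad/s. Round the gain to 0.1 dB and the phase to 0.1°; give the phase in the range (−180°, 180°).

-50.6 dB, -52.7°

At s = jω = j80:
pole (s+80): 80 + j80 → |·| = √(80²+80²) = √12800 ≈ 113.14, ∠ = arctan(80/80) ≈ 45.00°
pole (s+594): 594 + j80 → |·| = √(594²+80²) = √359236 ≈ 599.36, ∠ = arctan(80/594) ≈ 7.67°
|T| = 200 / 67812 ≈ 0.0029493
Gain = 20 log₁₀(0.0029493) ≈ -50.61 dB
∠T = 0.00° − 52.67° = -52.67°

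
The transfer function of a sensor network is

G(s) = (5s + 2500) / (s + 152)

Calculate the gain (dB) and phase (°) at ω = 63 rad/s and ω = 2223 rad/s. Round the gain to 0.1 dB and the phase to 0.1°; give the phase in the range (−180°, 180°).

ω = 63: 23.7 dB, -15.3°; ω = 2223: 14.2 dB, -8.8°

Substitute s = j63:
Numerator: 5(j63) + 2500 = 2500 + j315
Denominator: (j63) + 152 = 152 + j63
|N| = √(2500² + 315²) ≈ 2519.8, ∠N ≈ 7.18°
|D| = √(152² + 63²) ≈ 164.54, ∠D ≈ 22.51°
|G| = 2519.8 / 164.54 ≈ 15.314
Gain = 20 log₁₀(15.314) ≈ 23.70 dB
∠G = 7.18° − 22.51° = -15.33°

Substitute s = j2223:
Numerator: 5(j2223) + 2500 = 2500 + j11115
Denominator: (j2223) + 152 = 152 + j2223
|N| = √(2500² + 11115²) ≈ 11393, ∠N ≈ 77.32°
|D| = √(152² + 2223²) ≈ 2228.2, ∠D ≈ 86.09°
|G| = 11393 / 2228.2 ≈ 5.1131
Gain = 20 log₁₀(5.1131) ≈ 14.17 dB
∠G = 77.32° − 86.09° = -8.77°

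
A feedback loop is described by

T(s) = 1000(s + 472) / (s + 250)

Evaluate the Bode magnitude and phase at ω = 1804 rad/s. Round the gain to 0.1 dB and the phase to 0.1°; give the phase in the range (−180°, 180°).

At s = jω = j1804:
zero (s+472): 472 + j1804 → |·| = √(472²+1804²) = √3477200 ≈ 1864.7, ∠ = arctan(1804/472) ≈ 75.34°
pole (s+250): 250 + j1804 → |·| = √(250²+1804²) = √3316916 ≈ 1821.2, ∠ = arctan(1804/250) ≈ 82.11°
|T| = 1000 · 1864.7 / 1821.2 ≈ 1023.9
Gain = 20 log₁₀(1023.9) ≈ 60.21 dB
∠T = 75.34° − 82.11° = -6.77°

60.2 dB, -6.8°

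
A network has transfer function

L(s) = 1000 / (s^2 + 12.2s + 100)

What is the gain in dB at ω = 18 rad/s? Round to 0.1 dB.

At s = jω = j18:
quadratic: (j18)² + 12.2·j18 + 100 = -224 + j219.6 → |·| ≈ 313.69, ∠ ≈ 135.57°
|L| = 1000 / 313.69 ≈ 3.1879
Gain = 20 log₁₀(3.1879) ≈ 10.07 dB

10.1 dB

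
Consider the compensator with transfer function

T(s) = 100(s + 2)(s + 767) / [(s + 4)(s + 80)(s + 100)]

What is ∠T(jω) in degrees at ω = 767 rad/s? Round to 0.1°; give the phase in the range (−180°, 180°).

-121.5°

At s = jω = j767:
zero (s+2): 2 + j767 → |·| = √(2²+767²) = √588293 ≈ 767, ∠ = arctan(767/2) ≈ 89.85°
zero (s+767): 767 + j767 → |·| = √(767²+767²) = √1176578 ≈ 1084.7, ∠ = arctan(767/767) ≈ 45.00°
pole (s+4): 4 + j767 → |·| = √(4²+767²) = √588305 ≈ 767.01, ∠ = arctan(767/4) ≈ 89.70°
pole (s+80): 80 + j767 → |·| = √(80²+767²) = √594689 ≈ 771.16, ∠ = arctan(767/80) ≈ 84.05°
pole (s+100): 100 + j767 → |·| = √(100²+767²) = √598289 ≈ 773.49, ∠ = arctan(767/100) ≈ 82.57°
∠T = 134.85° − 256.32° = -121.47°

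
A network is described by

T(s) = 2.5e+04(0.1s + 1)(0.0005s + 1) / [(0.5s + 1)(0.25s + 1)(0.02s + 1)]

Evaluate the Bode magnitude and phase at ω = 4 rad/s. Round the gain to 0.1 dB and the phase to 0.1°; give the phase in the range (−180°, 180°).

78.6 dB, -91.1°

At ω = 4 rad/s:
zero (1 + j4·0.1) = 1 + j0.4 → |·| ≈ 1.077, ∠ ≈ 21.80°
zero (1 + j4·0.0005) = 1 + j0.002 → |·| ≈ 1, ∠ ≈ 0.11°
pole (1 + j4·0.5) = 1 + j2 → |·| ≈ 2.2361, ∠ ≈ 63.43°
pole (1 + j4·0.25) = 1 + j1 → |·| ≈ 1.4142, ∠ ≈ 45.00°
pole (1 + j4·0.02) = 1 + j0.08 → |·| ≈ 1.0032, ∠ ≈ 4.57°
|T| = 2.5e+04 · 1.077 · 1 / (2.2361 · 1.4142 · 1.0032) ≈ 8487.2
Gain = 20 log₁₀(8487.2) ≈ 78.58 dB
∠T = (21.80° + 0.11°) − (63.43° + 45.00° + 4.57°) = -91.09°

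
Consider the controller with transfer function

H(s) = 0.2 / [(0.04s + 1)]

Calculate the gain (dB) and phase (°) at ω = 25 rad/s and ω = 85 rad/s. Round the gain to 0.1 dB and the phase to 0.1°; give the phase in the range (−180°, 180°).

At ω = 25 rad/s:
pole (1 + j25·0.04) = 1 + j1 → |·| ≈ 1.4142, ∠ ≈ 45.00°
|H| = 0.2 · 1 / (1.4142) ≈ 0.14142
Gain = 20 log₁₀(0.14142) ≈ -16.99 dB
∠H = (0°) − (45.00°) = -45.00°

At ω = 85 rad/s:
pole (1 + j85·0.04) = 1 + j3.4 → |·| ≈ 3.544, ∠ ≈ 73.61°
|H| = 0.2 · 1 / (3.544) ≈ 0.056433
Gain = 20 log₁₀(0.056433) ≈ -24.97 dB
∠H = (0°) − (73.61°) = -73.61°

ω = 25: -17.0 dB, -45.0°; ω = 85: -25.0 dB, -73.6°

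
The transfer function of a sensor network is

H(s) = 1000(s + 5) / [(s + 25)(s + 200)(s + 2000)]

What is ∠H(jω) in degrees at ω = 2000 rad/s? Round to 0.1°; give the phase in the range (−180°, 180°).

-128.7°

At s = jω = j2000:
zero (s+5): 5 + j2000 → |·| = √(5²+2000²) = √4000025 ≈ 2000, ∠ = arctan(2000/5) ≈ 89.86°
pole (s+25): 25 + j2000 → |·| = √(25²+2000²) = √4000625 ≈ 2000.2, ∠ = arctan(2000/25) ≈ 89.28°
pole (s+200): 200 + j2000 → |·| = √(200²+2000²) = √4040000 ≈ 2010, ∠ = arctan(2000/200) ≈ 84.29°
pole (s+2000): 2000 + j2000 → |·| = √(2000²+2000²) = √8000000 ≈ 2828.4, ∠ = arctan(2000/2000) ≈ 45.00°
∠H = 89.86° − 218.57° = -128.71°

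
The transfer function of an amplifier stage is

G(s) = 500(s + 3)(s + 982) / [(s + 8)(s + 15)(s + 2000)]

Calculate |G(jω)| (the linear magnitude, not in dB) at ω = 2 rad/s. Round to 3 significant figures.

At s = jω = j2:
zero (s+3): 3 + j2 → |·| = √(3²+2²) = √13 ≈ 3.6056, ∠ = arctan(2/3) ≈ 33.69°
zero (s+982): 982 + j2 → |·| = √(982²+2²) = √964328 ≈ 982, ∠ = arctan(2/982) ≈ 0.12°
pole (s+8): 8 + j2 → |·| = √(8²+2²) = √68 ≈ 8.2462, ∠ = arctan(2/8) ≈ 14.04°
pole (s+15): 15 + j2 → |·| = √(15²+2²) = √229 ≈ 15.133, ∠ = arctan(2/15) ≈ 7.59°
pole (s+2000): 2000 + j2 → |·| = √(2000²+2²) = √4000004 ≈ 2000, ∠ = arctan(2/2000) ≈ 0.06°
|G| = 500 · 3540.7 / 2.4958e+05 ≈ 7.0933

7.09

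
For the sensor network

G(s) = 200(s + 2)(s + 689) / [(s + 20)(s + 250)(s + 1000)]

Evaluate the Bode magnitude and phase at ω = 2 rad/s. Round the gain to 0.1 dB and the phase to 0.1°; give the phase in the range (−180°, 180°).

-22.2 dB, 38.9°

At s = jω = j2:
zero (s+2): 2 + j2 → |·| = √(2²+2²) = √8 ≈ 2.8284, ∠ = arctan(2/2) ≈ 45.00°
zero (s+689): 689 + j2 → |·| = √(689²+2²) = √474725 ≈ 689, ∠ = arctan(2/689) ≈ 0.17°
pole (s+20): 20 + j2 → |·| = √(20²+2²) = √404 ≈ 20.1, ∠ = arctan(2/20) ≈ 5.71°
pole (s+250): 250 + j2 → |·| = √(250²+2²) = √62504 ≈ 250.01, ∠ = arctan(2/250) ≈ 0.46°
pole (s+1000): 1000 + j2 → |·| = √(1000²+2²) = √1000004 ≈ 1000, ∠ = arctan(2/1000) ≈ 0.11°
|G| = 200 · 1948.8 / 5.0252e+06 ≈ 0.077561
Gain = 20 log₁₀(0.077561) ≈ -22.21 dB
∠G = 45.17° − 6.28° = 38.89°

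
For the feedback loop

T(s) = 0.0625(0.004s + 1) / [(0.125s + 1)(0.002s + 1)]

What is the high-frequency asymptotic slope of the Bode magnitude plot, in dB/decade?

-20 dB/decade

Each pole contributes −20 dB/decade at high frequency; each zero contributes +20 dB/decade.
Net: 1 zero(s) − 2 pole(s) → -20 dB/decade.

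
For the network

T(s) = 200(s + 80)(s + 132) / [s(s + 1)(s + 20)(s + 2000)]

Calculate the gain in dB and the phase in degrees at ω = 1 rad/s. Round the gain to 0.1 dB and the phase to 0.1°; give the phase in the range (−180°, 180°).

31.4 dB, -136.7°

At s = jω = j1:
zero (s+80): 80 + j1 → |·| = √(80²+1²) = √6401 ≈ 80.006, ∠ = arctan(1/80) ≈ 0.72°
zero (s+132): 132 + j1 → |·| = √(132²+1²) = √17425 ≈ 132, ∠ = arctan(1/132) ≈ 0.43°
pole (s+1): 1 + j1 → |·| = √(1²+1²) = √2 ≈ 1.4142, ∠ = arctan(1/1) ≈ 45.00°
pole (s+20): 20 + j1 → |·| = √(20²+1²) = √401 ≈ 20.025, ∠ = arctan(1/20) ≈ 2.86°
pole (s+2000): 2000 + j1 → |·| = √(2000²+1²) = √4000001 ≈ 2000, ∠ = arctan(1/2000) ≈ 0.03°
pole at origin: |s| = 1, ∠ = 90.00° (in denominator)
|T| = 200 · 10561 / 56639 ≈ 37.292
Gain = 20 log₁₀(37.292) ≈ 31.43 dB
∠T = 1.15° − 137.89° = -136.74°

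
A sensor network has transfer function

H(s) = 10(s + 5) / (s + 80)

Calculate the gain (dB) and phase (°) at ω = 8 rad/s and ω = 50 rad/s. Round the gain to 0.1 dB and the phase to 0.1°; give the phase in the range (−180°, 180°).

ω = 8: 1.4 dB, 52.3°; ω = 50: 14.5 dB, 52.3°

At s = jω = j8:
zero (s+5): 5 + j8 → |·| = √(5²+8²) = √89 ≈ 9.434, ∠ = arctan(8/5) ≈ 57.99°
pole (s+80): 80 + j8 → |·| = √(80²+8²) = √6464 ≈ 80.399, ∠ = arctan(8/80) ≈ 5.71°
|H| = 10 · 9.434 / 80.399 ≈ 1.1734
Gain = 20 log₁₀(1.1734) ≈ 1.39 dB
∠H = 57.99° − 5.71° = 52.28°

At s = jω = j50:
zero (s+5): 5 + j50 → |·| = √(5²+50²) = √2525 ≈ 50.249, ∠ = arctan(50/5) ≈ 84.29°
pole (s+80): 80 + j50 → |·| = √(80²+50²) = √8900 ≈ 94.34, ∠ = arctan(50/80) ≈ 32.01°
|H| = 10 · 50.249 / 94.34 ≈ 5.3264
Gain = 20 log₁₀(5.3264) ≈ 14.53 dB
∠H = 84.29° − 32.01° = 52.28°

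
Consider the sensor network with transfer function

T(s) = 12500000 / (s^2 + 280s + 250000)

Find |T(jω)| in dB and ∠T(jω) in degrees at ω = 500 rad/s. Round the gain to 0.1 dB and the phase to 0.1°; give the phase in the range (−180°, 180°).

At s = jω = j500:
quadratic: (j500)² + 280·j500 + 250000 = 0 + j140000 → |·| ≈ 1.4e+05, ∠ ≈ 90.00°
|T| = 12500000 / 1.4e+05 ≈ 89.286
Gain = 20 log₁₀(89.286) ≈ 39.02 dB
∠T = 0.00° − 90.00° = -90.00°

39.0 dB, -90.0°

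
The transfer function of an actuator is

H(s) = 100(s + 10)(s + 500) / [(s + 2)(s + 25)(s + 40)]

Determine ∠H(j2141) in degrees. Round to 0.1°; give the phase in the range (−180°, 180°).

At s = jω = j2141:
zero (s+10): 10 + j2141 → |·| = √(10²+2141²) = √4583981 ≈ 2141, ∠ = arctan(2141/10) ≈ 89.73°
zero (s+500): 500 + j2141 → |·| = √(500²+2141²) = √4833881 ≈ 2198.6, ∠ = arctan(2141/500) ≈ 76.85°
pole (s+2): 2 + j2141 → |·| = √(2²+2141²) = √4583885 ≈ 2141, ∠ = arctan(2141/2) ≈ 89.95°
pole (s+25): 25 + j2141 → |·| = √(25²+2141²) = √4584506 ≈ 2141.1, ∠ = arctan(2141/25) ≈ 89.33°
pole (s+40): 40 + j2141 → |·| = √(40²+2141²) = √4585481 ≈ 2141.4, ∠ = arctan(2141/40) ≈ 88.93°
∠H = 166.58° − 268.21° = -101.63°

-101.6°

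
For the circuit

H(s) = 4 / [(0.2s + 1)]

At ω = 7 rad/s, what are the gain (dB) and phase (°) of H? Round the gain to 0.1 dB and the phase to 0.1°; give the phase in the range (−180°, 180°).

At ω = 7 rad/s:
pole (1 + j7·0.2) = 1 + j1.4 → |·| ≈ 1.7205, ∠ ≈ 54.46°
|H| = 4 · 1 / (1.7205) ≈ 2.3249
Gain = 20 log₁₀(2.3249) ≈ 7.33 dB
∠H = (0°) − (54.46°) = -54.46°

7.3 dB, -54.5°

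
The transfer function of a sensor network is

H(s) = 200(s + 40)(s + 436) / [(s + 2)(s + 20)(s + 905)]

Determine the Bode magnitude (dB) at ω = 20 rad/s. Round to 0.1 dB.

17.6 dB

At s = jω = j20:
zero (s+40): 40 + j20 → |·| = √(40²+20²) = √2000 ≈ 44.721, ∠ = arctan(20/40) ≈ 26.57°
zero (s+436): 436 + j20 → |·| = √(436²+20²) = √190496 ≈ 436.46, ∠ = arctan(20/436) ≈ 2.63°
pole (s+2): 2 + j20 → |·| = √(2²+20²) = √404 ≈ 20.1, ∠ = arctan(20/2) ≈ 84.29°
pole (s+20): 20 + j20 → |·| = √(20²+20²) = √800 ≈ 28.284, ∠ = arctan(20/20) ≈ 45.00°
pole (s+905): 905 + j20 → |·| = √(905²+20²) = √819425 ≈ 905.22, ∠ = arctan(20/905) ≈ 1.27°
|H| = 200 · 19519 / 5.1463e+05 ≈ 7.5856
Gain = 20 log₁₀(7.5856) ≈ 17.60 dB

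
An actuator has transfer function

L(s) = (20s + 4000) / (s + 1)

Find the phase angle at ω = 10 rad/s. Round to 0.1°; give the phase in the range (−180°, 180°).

-81.4°

Substitute s = j10:
Numerator: 20(j10) + 4000 = 4000 + j200
Denominator: (j10) + 1 = 1 + j10
|N| = √(4000² + 200²) ≈ 4005, ∠N ≈ 2.86°
|D| = √(1² + 10²) ≈ 10.05, ∠D ≈ 84.29°
∠L = 2.86° − 84.29° = -81.43°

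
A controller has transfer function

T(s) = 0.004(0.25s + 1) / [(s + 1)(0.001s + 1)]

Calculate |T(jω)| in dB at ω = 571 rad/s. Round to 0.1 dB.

At ω = 571 rad/s:
zero (1 + j571·0.25) = 1 + j142.75 → |·| ≈ 142.75, ∠ ≈ 89.60°
pole (1 + j571·1) = 1 + j571 → |·| ≈ 571, ∠ ≈ 89.90°
pole (1 + j571·0.001) = 1 + j0.571 → |·| ≈ 1.1515, ∠ ≈ 29.73°
|T| = 0.004 · 142.75 / (571 · 1.1515) ≈ 0.00086843
Gain = 20 log₁₀(0.00086843) ≈ -61.23 dB

-61.2 dB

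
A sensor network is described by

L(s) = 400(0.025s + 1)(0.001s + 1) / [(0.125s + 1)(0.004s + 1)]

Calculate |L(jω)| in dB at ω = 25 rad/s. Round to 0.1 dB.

43.1 dB

At ω = 25 rad/s:
zero (1 + j25·0.025) = 1 + j0.625 → |·| ≈ 1.1792, ∠ ≈ 32.01°
zero (1 + j25·0.001) = 1 + j0.025 → |·| ≈ 1.0003, ∠ ≈ 1.43°
pole (1 + j25·0.125) = 1 + j3.125 → |·| ≈ 3.2811, ∠ ≈ 72.26°
pole (1 + j25·0.004) = 1 + j0.1 → |·| ≈ 1.005, ∠ ≈ 5.71°
|L| = 400 · 1.1792 · 1.0003 / (3.2811 · 1.005) ≈ 143.08
Gain = 20 log₁₀(143.08) ≈ 43.11 dB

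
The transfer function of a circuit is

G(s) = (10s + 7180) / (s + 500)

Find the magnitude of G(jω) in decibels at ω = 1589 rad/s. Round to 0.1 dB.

20.4 dB

Substitute s = j1589:
Numerator: 10(j1589) + 7180 = 7180 + j15890
Denominator: (j1589) + 500 = 500 + j1589
|N| = √(7180² + 15890²) ≈ 17437, ∠N ≈ 65.68°
|D| = √(500² + 1589²) ≈ 1665.8, ∠D ≈ 72.53°
|G| = 17437 / 1665.8 ≈ 10.468
Gain = 20 log₁₀(10.468) ≈ 20.40 dB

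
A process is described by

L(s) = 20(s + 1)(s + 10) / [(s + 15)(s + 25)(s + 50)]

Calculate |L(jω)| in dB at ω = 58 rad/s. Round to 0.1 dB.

-12.6 dB

At s = jω = j58:
zero (s+1): 1 + j58 → |·| = √(1²+58²) = √3365 ≈ 58.009, ∠ = arctan(58/1) ≈ 89.01°
zero (s+10): 10 + j58 → |·| = √(10²+58²) = √3464 ≈ 58.856, ∠ = arctan(58/10) ≈ 80.22°
pole (s+15): 15 + j58 → |·| = √(15²+58²) = √3589 ≈ 59.908, ∠ = arctan(58/15) ≈ 75.50°
pole (s+25): 25 + j58 → |·| = √(25²+58²) = √3989 ≈ 63.159, ∠ = arctan(58/25) ≈ 66.68°
pole (s+50): 50 + j58 → |·| = √(50²+58²) = √5864 ≈ 76.577, ∠ = arctan(58/50) ≈ 49.24°
|L| = 20 · 3414.2 / 2.8975e+05 ≈ 0.23567
Gain = 20 log₁₀(0.23567) ≈ -12.55 dB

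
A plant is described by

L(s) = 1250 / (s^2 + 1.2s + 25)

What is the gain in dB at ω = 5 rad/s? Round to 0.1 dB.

46.4 dB

At s = jω = j5:
quadratic: (j5)² + 1.2·j5 + 25 = 0 + j6 → |·| ≈ 6, ∠ ≈ 90.00°
|L| = 1250 / 6 ≈ 208.33
Gain = 20 log₁₀(208.33) ≈ 46.38 dB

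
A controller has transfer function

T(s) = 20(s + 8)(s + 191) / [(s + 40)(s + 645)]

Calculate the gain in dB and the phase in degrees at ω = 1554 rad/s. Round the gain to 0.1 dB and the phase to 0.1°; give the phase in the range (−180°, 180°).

At s = jω = j1554:
zero (s+8): 8 + j1554 → |·| = √(8²+1554²) = √2414980 ≈ 1554, ∠ = arctan(1554/8) ≈ 89.71°
zero (s+191): 191 + j1554 → |·| = √(191²+1554²) = √2451397 ≈ 1565.7, ∠ = arctan(1554/191) ≈ 82.99°
pole (s+40): 40 + j1554 → |·| = √(40²+1554²) = √2416516 ≈ 1554.5, ∠ = arctan(1554/40) ≈ 88.53°
pole (s+645): 645 + j1554 → |·| = √(645²+1554²) = √2830941 ≈ 1682.5, ∠ = arctan(1554/645) ≈ 67.46°
|T| = 20 · 2.4331e+06 / 2.6154e+06 ≈ 18.606
Gain = 20 log₁₀(18.606) ≈ 25.39 dB
∠T = 172.70° − 155.99° = 16.71°

25.4 dB, 16.7°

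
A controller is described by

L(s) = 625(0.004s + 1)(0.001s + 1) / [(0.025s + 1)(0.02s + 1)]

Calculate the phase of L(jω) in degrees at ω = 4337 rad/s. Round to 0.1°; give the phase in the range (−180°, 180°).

At ω = 4337 rad/s:
zero (1 + j4337·0.004) = 1 + j17.348 → |·| ≈ 17.377, ∠ ≈ 86.70°
zero (1 + j4337·0.001) = 1 + j4.337 → |·| ≈ 4.4508, ∠ ≈ 77.02°
pole (1 + j4337·0.025) = 1 + j108.425 → |·| ≈ 108.43, ∠ ≈ 89.47°
pole (1 + j4337·0.02) = 1 + j86.74 → |·| ≈ 86.746, ∠ ≈ 89.34°
∠L = (86.70° + 77.02°) − (89.47° + 89.34°) = -15.09°

-15.1°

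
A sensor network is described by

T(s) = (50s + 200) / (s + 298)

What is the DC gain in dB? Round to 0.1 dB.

T(0) = 200 / 298 ≈ 0.67114
20 log₁₀(0.67114) ≈ -3.46 dB

-3.5 dB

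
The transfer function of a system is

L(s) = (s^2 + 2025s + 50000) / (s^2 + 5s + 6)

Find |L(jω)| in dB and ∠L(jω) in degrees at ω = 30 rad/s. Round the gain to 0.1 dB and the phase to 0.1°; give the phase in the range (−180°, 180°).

38.7 dB, -119.4°

Substitute s = j30:
Numerator: (j30)^2 + 2025(j30) + 50000 = 49100 + j60750
Denominator: (j30)^2 + 5(j30) + 6 = -894 + j150
|N| = √(49100² + 60750²) ≈ 78111, ∠N ≈ 51.05°
|D| = √(894² + 150²) ≈ 906.5, ∠D ≈ 170.48°
|L| = 78111 / 906.5 ≈ 86.168
Gain = 20 log₁₀(86.168) ≈ 38.71 dB
∠L = 51.05° − 170.48° = -119.43°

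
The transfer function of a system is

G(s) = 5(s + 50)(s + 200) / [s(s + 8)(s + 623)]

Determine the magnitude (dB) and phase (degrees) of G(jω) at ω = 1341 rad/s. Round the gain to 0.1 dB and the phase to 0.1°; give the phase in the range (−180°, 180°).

At s = jω = j1341:
zero (s+50): 50 + j1341 → |·| = √(50²+1341²) = √1800781 ≈ 1341.9, ∠ = arctan(1341/50) ≈ 87.86°
zero (s+200): 200 + j1341 → |·| = √(200²+1341²) = √1838281 ≈ 1355.8, ∠ = arctan(1341/200) ≈ 81.52°
pole (s+8): 8 + j1341 → |·| = √(8²+1341²) = √1798345 ≈ 1341, ∠ = arctan(1341/8) ≈ 89.66°
pole (s+623): 623 + j1341 → |·| = √(623²+1341²) = √2186410 ≈ 1478.7, ∠ = arctan(1341/623) ≈ 65.08°
pole at origin: |s| = 1341, ∠ = 90.00° (in denominator)
|G| = 5 · 1.8193e+06 / 2.6591e+09 ≈ 0.0034209
Gain = 20 log₁₀(0.0034209) ≈ -49.32 dB
∠G = 169.38° − 244.74° = -75.36°

-49.3 dB, -75.4°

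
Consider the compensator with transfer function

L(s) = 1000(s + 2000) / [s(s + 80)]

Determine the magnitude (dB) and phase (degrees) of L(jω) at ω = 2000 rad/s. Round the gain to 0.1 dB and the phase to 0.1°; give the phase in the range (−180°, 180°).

-3.0 dB, -132.7°

At s = jω = j2000:
zero (s+2000): 2000 + j2000 → |·| = √(2000²+2000²) = √8000000 ≈ 2828.4, ∠ = arctan(2000/2000) ≈ 45.00°
pole (s+80): 80 + j2000 → |·| = √(80²+2000²) = √4006400 ≈ 2001.6, ∠ = arctan(2000/80) ≈ 87.71°
pole at origin: |s| = 2000, ∠ = 90.00° (in denominator)
|L| = 1000 · 2828.4 / 4.0032e+06 ≈ 0.70653
Gain = 20 log₁₀(0.70653) ≈ -3.02 dB
∠L = 45.00° − 177.71° = -132.71°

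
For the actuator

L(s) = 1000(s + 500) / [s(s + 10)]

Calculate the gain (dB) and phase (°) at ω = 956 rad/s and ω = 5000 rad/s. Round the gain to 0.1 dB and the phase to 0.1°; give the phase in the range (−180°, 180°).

ω = 956: 1.4 dB, -117.0°; ω = 5000: -13.9 dB, -95.6°

At s = jω = j956:
zero (s+500): 500 + j956 → |·| = √(500²+956²) = √1163936 ≈ 1078.9, ∠ = arctan(956/500) ≈ 62.39°
pole (s+10): 10 + j956 → |·| = √(10²+956²) = √914036 ≈ 956.05, ∠ = arctan(956/10) ≈ 89.40°
pole at origin: |s| = 956, ∠ = 90.00° (in denominator)
|L| = 1000 · 1078.9 / 9.1398e+05 ≈ 1.1804
Gain = 20 log₁₀(1.1804) ≈ 1.44 dB
∠L = 62.39° − 179.40° = -117.01°

At s = jω = j5000:
zero (s+500): 500 + j5000 → |·| = √(500²+5000²) = √25250000 ≈ 5024.9, ∠ = arctan(5000/500) ≈ 84.29°
pole (s+10): 10 + j5000 → |·| = √(10²+5000²) = √25000100 ≈ 5000, ∠ = arctan(5000/10) ≈ 89.89°
pole at origin: |s| = 5000, ∠ = 90.00° (in denominator)
|L| = 1000 · 5024.9 / 2.5e+07 ≈ 0.201
Gain = 20 log₁₀(0.201) ≈ -13.94 dB
∠L = 84.29° − 179.89° = -95.60°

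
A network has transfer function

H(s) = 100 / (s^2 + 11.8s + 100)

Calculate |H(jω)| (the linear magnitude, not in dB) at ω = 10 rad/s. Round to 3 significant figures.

0.847

At s = jω = j10:
quadratic: (j10)² + 11.8·j10 + 100 = 0 + j118 → |·| ≈ 118, ∠ ≈ 90.00°
|H| = 100 / 118 ≈ 0.84746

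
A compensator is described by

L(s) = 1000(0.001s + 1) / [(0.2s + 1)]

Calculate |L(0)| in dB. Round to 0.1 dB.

L(0) = 1000 · 1 / 1 = 1000
20 log₁₀(1000) ≈ 60.00 dB

60.0 dB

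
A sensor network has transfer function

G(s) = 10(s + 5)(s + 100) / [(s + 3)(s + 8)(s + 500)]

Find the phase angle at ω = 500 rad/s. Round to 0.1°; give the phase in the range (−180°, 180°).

At s = jω = j500:
zero (s+5): 5 + j500 → |·| = √(5²+500²) = √250025 ≈ 500.02, ∠ = arctan(500/5) ≈ 89.43°
zero (s+100): 100 + j500 → |·| = √(100²+500²) = √260000 ≈ 509.9, ∠ = arctan(500/100) ≈ 78.69°
pole (s+3): 3 + j500 → |·| = √(3²+500²) = √250009 ≈ 500.01, ∠ = arctan(500/3) ≈ 89.66°
pole (s+8): 8 + j500 → |·| = √(8²+500²) = √250064 ≈ 500.06, ∠ = arctan(500/8) ≈ 89.08°
pole (s+500): 500 + j500 → |·| = √(500²+500²) = √500000 ≈ 707.11, ∠ = arctan(500/500) ≈ 45.00°
∠G = 168.12° − 223.74° = -55.62°

-55.6°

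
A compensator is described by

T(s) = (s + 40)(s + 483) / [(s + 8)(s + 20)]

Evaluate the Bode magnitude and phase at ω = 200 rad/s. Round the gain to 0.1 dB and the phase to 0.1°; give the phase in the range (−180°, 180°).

At s = jω = j200:
zero (s+40): 40 + j200 → |·| = √(40²+200²) = √41600 ≈ 203.96, ∠ = arctan(200/40) ≈ 78.69°
zero (s+483): 483 + j200 → |·| = √(483²+200²) = √273289 ≈ 522.77, ∠ = arctan(200/483) ≈ 22.49°
pole (s+8): 8 + j200 → |·| = √(8²+200²) = √40064 ≈ 200.16, ∠ = arctan(200/8) ≈ 87.71°
pole (s+20): 20 + j200 → |·| = √(20²+200²) = √40400 ≈ 201, ∠ = arctan(200/20) ≈ 84.29°
|T| = 1 · 1.0662e+05 / 40232 ≈ 2.6501
Gain = 20 log₁₀(2.6501) ≈ 8.47 dB
∠T = 101.18° − 172.00° = -70.82°

8.5 dB, -70.8°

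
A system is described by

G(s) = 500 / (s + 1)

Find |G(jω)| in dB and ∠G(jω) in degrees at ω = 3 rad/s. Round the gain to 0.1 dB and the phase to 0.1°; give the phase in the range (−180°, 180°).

Substitute s = j3:
Numerator: 500 = 500 + j0
Denominator: (j3) + 1 = 1 + j3
|N| = √(500² + 0²) ≈ 500, ∠N ≈ 0.00°
|D| = √(1² + 3²) ≈ 3.1623, ∠D ≈ 71.57°
|G| = 500 / 3.1623 ≈ 158.11
Gain = 20 log₁₀(158.11) ≈ 43.98 dB
∠G = 0.00° − 71.57° = -71.57°

44.0 dB, -71.6°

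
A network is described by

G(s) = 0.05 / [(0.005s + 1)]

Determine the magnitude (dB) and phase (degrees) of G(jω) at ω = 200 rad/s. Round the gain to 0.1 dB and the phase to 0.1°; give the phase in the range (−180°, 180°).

-29.0 dB, -45.0°

At ω = 200 rad/s:
pole (1 + j200·0.005) = 1 + j1 → |·| ≈ 1.4142, ∠ ≈ 45.00°
|G| = 0.05 · 1 / (1.4142) ≈ 0.035356
Gain = 20 log₁₀(0.035356) ≈ -29.03 dB
∠G = (0°) − (45.00°) = -45.00°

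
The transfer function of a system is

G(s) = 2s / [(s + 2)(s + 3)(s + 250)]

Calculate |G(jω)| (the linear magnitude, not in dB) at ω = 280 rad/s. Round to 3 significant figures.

At s = jω = j280:
zero at origin: s = j280 → |·| = 280, ∠ = 90.00°
pole (s+2): 2 + j280 → |·| = √(2²+280²) = √78404 ≈ 280.01, ∠ = arctan(280/2) ≈ 89.59°
pole (s+3): 3 + j280 → |·| = √(3²+280²) = √78409 ≈ 280.02, ∠ = arctan(280/3) ≈ 89.39°
pole (s+250): 250 + j280 → |·| = √(250²+280²) = √140900 ≈ 375.37, ∠ = arctan(280/250) ≈ 48.24°
|G| = 2 · 280 / 2.9432e+07 ≈ 1.9027e-05

1.90e-05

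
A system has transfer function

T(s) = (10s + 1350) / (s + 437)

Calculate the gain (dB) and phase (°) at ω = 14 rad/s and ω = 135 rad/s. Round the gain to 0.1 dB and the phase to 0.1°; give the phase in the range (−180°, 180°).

ω = 14: 9.8 dB, 4.1°; ω = 135: 12.4 dB, 27.8°

Substitute s = j14:
Numerator: 10(j14) + 1350 = 1350 + j140
Denominator: (j14) + 437 = 437 + j14
|N| = √(1350² + 140²) ≈ 1357.2, ∠N ≈ 5.92°
|D| = √(437² + 14²) ≈ 437.22, ∠D ≈ 1.83°
|T| = 1357.2 / 437.22 ≈ 3.1042
Gain = 20 log₁₀(3.1042) ≈ 9.84 dB
∠T = 5.92° − 1.83° = 4.09°

Substitute s = j135:
Numerator: 10(j135) + 1350 = 1350 + j1350
Denominator: (j135) + 437 = 437 + j135
|N| = √(1350² + 1350²) ≈ 1909.2, ∠N ≈ 45.00°
|D| = √(437² + 135²) ≈ 457.38, ∠D ≈ 17.17°
|T| = 1909.2 / 457.38 ≈ 4.1742
Gain = 20 log₁₀(4.1742) ≈ 12.41 dB
∠T = 45.00° − 17.17° = 27.83°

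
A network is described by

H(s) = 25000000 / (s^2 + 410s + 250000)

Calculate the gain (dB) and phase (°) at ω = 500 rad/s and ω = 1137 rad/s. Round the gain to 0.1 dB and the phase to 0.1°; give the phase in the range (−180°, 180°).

At s = jω = j500:
quadratic: (j500)² + 410·j500 + 250000 = 0 + j205000 → |·| ≈ 2.05e+05, ∠ ≈ 90.00°
|H| = 25000000 / 2.05e+05 ≈ 121.95
Gain = 20 log₁₀(121.95) ≈ 41.72 dB
∠H = 0.00° − 90.00° = -90.00°

At s = jω = j1137:
quadratic: (j1137)² + 410·j1137 + 250000 = -1042769 + j466170 → |·| ≈ 1.1422e+06, ∠ ≈ 155.91°
|H| = 25000000 / 1.1422e+06 ≈ 21.888
Gain = 20 log₁₀(21.888) ≈ 26.80 dB
∠H = 0.00° − 155.91° = -155.91°

ω = 500: 41.7 dB, -90.0°; ω = 1137: 26.8 dB, -155.9°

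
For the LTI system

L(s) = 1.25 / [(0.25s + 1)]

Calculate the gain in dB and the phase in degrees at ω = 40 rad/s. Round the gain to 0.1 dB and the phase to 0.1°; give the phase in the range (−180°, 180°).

-18.1 dB, -84.3°

At ω = 40 rad/s:
pole (1 + j40·0.25) = 1 + j10 → |·| ≈ 10.05, ∠ ≈ 84.29°
|L| = 1.25 · 1 / (10.05) ≈ 0.12438
Gain = 20 log₁₀(0.12438) ≈ -18.10 dB
∠L = (0°) − (84.29°) = -84.29°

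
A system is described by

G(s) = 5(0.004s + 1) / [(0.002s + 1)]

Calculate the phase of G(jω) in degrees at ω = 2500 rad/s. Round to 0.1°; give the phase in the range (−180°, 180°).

At ω = 2500 rad/s:
zero (1 + j2500·0.004) = 1 + j10 → |·| ≈ 10.05, ∠ ≈ 84.29°
pole (1 + j2500·0.002) = 1 + j5 → |·| ≈ 5.099, ∠ ≈ 78.69°
∠G = (84.29°) − (78.69°) = 5.60°

5.6°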